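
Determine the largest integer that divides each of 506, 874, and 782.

506 = 2 × 11 × 23
874 = 2 × 19 × 23
782 = 2 × 17 × 23
gcd(506, 874, 782) = 2 × 23 = 46.

46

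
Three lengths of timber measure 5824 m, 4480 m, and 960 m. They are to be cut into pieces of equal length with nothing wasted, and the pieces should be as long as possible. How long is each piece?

Each piece length must divide every original length, so the longest possible is gcd(5824, 4480, 960).
5824 = 2^6 × 7 × 13
4480 = 2^7 × 5 × 7
960 = 2^6 × 3 × 5
gcd(5824, 4480, 960) = 2^6 = 64.

64 m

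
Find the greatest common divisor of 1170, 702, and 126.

18

1170 = 2 × 3^2 × 5 × 13
702 = 2 × 3^3 × 13
126 = 2 × 3^2 × 7
gcd(1170, 702, 126) = 2 × 3^2 = 18.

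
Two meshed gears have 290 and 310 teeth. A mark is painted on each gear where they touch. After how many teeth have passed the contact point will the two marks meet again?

They coincide at every common multiple of the periods; the first is the LCM.
290 = 2 × 5 × 29
310 = 2 × 5 × 31
LCM(290, 310) = 2 × 5 × 29 × 31 = 8990.

8990 teeth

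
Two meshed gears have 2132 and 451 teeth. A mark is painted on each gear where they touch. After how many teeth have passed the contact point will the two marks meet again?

23452 teeth

The first simultaneous occurrence is after LCM of the individual periods.
2132 = 2^2 × 13 × 41
451 = 11 × 41
LCM(2132, 451) = 2^2 × 11 × 13 × 41 = 23452.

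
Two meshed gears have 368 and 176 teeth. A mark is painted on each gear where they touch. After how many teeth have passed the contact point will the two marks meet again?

4048 teeth

We need the least common multiple of the intervals.
368 = 2^4 × 23
176 = 2^4 × 11
LCM(368, 176) = 2^4 × 11 × 23 = 4048.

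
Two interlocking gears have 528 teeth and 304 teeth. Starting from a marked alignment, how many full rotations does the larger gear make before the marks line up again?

19 rotations

The first common completion time is the LCM of the periods.
528 = 2^4 × 3 × 11
304 = 2^4 × 19
LCM(528, 304) = 2^4 × 3 × 11 × 19 = 10032.
Rotations for period 528: 10032 / 528 = 19.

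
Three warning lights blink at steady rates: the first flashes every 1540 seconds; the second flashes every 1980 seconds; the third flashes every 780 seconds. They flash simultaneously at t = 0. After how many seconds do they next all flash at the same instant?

180180 seconds

The first simultaneous occurrence is after LCM of the individual periods.
1540 = 2^2 × 5 × 7 × 11
1980 = 2^2 × 3^2 × 5 × 11
780 = 2^2 × 3 × 5 × 13
LCM(1540, 1980, 780) = 2^2 × 3^2 × 5 × 7 × 11 × 13 = 180180.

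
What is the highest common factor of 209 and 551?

209 = 11 × 19
551 = 19 × 29
gcd(209, 551) = 19.

19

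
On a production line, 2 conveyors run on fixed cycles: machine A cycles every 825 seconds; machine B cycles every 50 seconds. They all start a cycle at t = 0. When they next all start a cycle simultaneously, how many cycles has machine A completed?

They are all back at their starting positions together after one LCM of the periods.
825 = 3 × 5^2 × 11
50 = 2 × 5^2
LCM(825, 50) = 2 × 3 × 5^2 × 11 = 1650.
Cycles for period 825: 1650 / 825 = 2.

2 cycles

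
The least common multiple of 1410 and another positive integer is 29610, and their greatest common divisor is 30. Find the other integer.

630

gcd × lcm = product of the two integers, so the other integer is (30 × 29610) / 1410 = 630.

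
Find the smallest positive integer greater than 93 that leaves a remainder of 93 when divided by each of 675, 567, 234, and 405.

368643

N − 93 must be a common multiple of 675, 567, 234, and 405.
675 = 3^3 × 5^2
567 = 3^4 × 7
234 = 2 × 3^2 × 13
405 = 3^4 × 5
LCM(675, 567, 234, 405) = 2 × 3^4 × 5^2 × 7 × 13 = 368550.
Smallest N > 93 is LCM + 93 = 368550 + 93 = 368643.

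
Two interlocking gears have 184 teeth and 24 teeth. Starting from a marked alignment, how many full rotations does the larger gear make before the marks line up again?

3 rotations

All finish a whole number of cycles simultaneously at t = LCM of the periods.
184 = 2^3 × 23
24 = 2^3 × 3
LCM(184, 24) = 2^3 × 3 × 23 = 552.
Rotations for period 184: 552 / 184 = 3.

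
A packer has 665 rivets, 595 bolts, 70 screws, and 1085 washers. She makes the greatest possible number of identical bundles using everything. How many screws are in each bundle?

2

Number of bundles = gcd(665, 595, 70, 1085).
665 = 5 × 7 × 19
595 = 5 × 7 × 17
70 = 2 × 5 × 7
1085 = 5 × 7 × 31
gcd(665, 595, 70, 1085) = 5 × 7 = 35.
screws per bundle = 70 / 35 = 2.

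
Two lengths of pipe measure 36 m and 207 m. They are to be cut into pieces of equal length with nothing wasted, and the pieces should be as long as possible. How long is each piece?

9 m

By the Euclidean algorithm:
207 = 5 × 36 + 27
36 = 1 × 27 + 9
27 = 3 × 9 + 0
gcd(36, 207) = 9.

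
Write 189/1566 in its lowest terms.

189 = 3^3 × 7
1566 = 2 × 3^3 × 29
gcd(189, 1566) = 3^3 = 27.
Divide numerator and denominator by 27: 189/1566 = 7/58.

7/58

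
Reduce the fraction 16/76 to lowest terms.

4/19

16 = 2^4
76 = 2^2 × 19
gcd(16, 76) = 2^2 = 4.
Divide numerator and denominator by 4: 16/76 = 4/19.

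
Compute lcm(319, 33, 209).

319 = 11 × 29
33 = 3 × 11
209 = 11 × 19
LCM(319, 33, 209) = 3 × 11 × 19 × 29 = 18183.

18183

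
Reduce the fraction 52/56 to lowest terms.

52 = 2^2 × 13
56 = 2^3 × 7
gcd(52, 56) = 2^2 = 4.
Divide numerator and denominator by 4: 52/56 = 13/14.

13/14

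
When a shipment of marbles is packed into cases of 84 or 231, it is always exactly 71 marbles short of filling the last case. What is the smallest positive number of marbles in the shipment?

Being 71 short of a full case of size k means N ≡ −71 (mod k), i.e. N + 71 is a multiple of each size.
84 = 2^2 × 3 × 7
231 = 3 × 7 × 11
LCM(84, 231) = 2^2 × 3 × 7 × 11 = 924.
Smallest positive N is 924 − 71 = 853.

853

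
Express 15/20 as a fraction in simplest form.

3/4

15 = 3 × 5
20 = 2^2 × 5
gcd(15, 20) = 5.
Divide numerator and denominator by 5: 15/20 = 3/4.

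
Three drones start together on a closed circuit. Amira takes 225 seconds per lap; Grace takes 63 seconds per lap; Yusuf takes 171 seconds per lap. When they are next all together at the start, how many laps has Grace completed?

The first common completion time is the LCM of the periods.
225 = 3^2 × 5^2
63 = 3^2 × 7
171 = 3^2 × 19
LCM(225, 63, 171) = 3^2 × 5^2 × 7 × 19 = 29925.
Laps for period 63: 29925 / 63 = 475.

475 laps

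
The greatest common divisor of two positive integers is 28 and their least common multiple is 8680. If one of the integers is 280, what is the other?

868

For two integers, gcd × lcm = product, so the other is (28 × 8680) / 280 = 243040 / 280 = 868.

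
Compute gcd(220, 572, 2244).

220 = 2^2 × 5 × 11
572 = 2^2 × 11 × 13
2244 = 2^2 × 3 × 11 × 17
gcd(220, 572, 2244) = 2^2 × 11 = 44.

44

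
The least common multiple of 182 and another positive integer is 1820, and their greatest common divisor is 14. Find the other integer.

gcd × lcm = product of the two integers, so the other integer is (14 × 1820) / 182 = 140.

140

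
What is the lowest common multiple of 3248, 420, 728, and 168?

633360

3248 = 2^4 × 7 × 29
420 = 2^2 × 3 × 5 × 7
728 = 2^3 × 7 × 13
168 = 2^3 × 3 × 7
LCM(3248, 420, 728, 168) = 2^4 × 3 × 5 × 7 × 13 × 29 = 633360.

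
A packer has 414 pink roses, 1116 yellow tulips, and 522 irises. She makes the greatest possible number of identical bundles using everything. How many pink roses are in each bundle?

Number of bundles = gcd(414, 1116, 522).
414 = 2 × 3^2 × 23
1116 = 2^2 × 3^2 × 31
522 = 2 × 3^2 × 29
gcd(414, 1116, 522) = 2 × 3^2 = 18.
pink roses per bundle = 414 / 18 = 23.

23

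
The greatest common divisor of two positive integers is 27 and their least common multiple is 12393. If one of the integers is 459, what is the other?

For two integers, gcd × lcm = product, so the other is (27 × 12393) / 459 = 334611 / 459 = 729.

729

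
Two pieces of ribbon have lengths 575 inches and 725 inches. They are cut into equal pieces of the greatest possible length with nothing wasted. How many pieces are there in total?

Piece length = gcd(575, 725).
575 = 5^2 × 23
725 = 5^2 × 29
gcd(575, 725) = 5^2 = 25.
Total pieces = 575/25 + 725/25 = 23 + 29 = 52.

52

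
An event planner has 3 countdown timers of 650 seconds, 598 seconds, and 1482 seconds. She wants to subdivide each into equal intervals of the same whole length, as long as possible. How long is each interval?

26 seconds

The interval must divide each timer length; the longest such is the gcd.
650 = 2 × 5^2 × 13
598 = 2 × 13 × 23
1482 = 2 × 3 × 13 × 19
gcd(650, 598, 1482) = 2 × 13 = 26.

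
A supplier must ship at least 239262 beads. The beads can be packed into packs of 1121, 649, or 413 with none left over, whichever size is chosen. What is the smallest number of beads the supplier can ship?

258951

The number of beads must be a common multiple of 1121, 649, and 413, so a multiple of their LCM.
1121 = 19 × 59
649 = 11 × 59
413 = 7 × 59
LCM(1121, 649, 413) = 7 × 11 × 19 × 59 = 86317.
Smallest multiple of 86317 that is ≥ 239262: ⌈239262/86317⌉ × 86317 = 3 × 86317 = 258951.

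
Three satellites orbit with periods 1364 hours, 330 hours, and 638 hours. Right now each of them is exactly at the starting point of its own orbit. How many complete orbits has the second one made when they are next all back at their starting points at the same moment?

1798 orbits

The first common completion time is the LCM of the periods.
1364 = 2^2 × 11 × 31
330 = 2 × 3 × 5 × 11
638 = 2 × 11 × 29
LCM(1364, 330, 638) = 2^2 × 3 × 5 × 11 × 29 × 31 = 593340.
Orbits for period 330: 593340 / 330 = 1798.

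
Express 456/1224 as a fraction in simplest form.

456 = 2^3 × 3 × 19
1224 = 2^3 × 3^2 × 17
gcd(456, 1224) = 2^3 × 3 = 24.
Divide numerator and denominator by 24: 456/1224 = 19/51.

19/51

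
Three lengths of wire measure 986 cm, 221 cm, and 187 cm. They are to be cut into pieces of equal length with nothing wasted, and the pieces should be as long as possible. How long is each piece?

The greatest length dividing all of 986, 221, and 187 is their gcd.
986 = 2 × 17 × 29
221 = 13 × 17
187 = 11 × 17
gcd(986, 221, 187) = 17.

17 cm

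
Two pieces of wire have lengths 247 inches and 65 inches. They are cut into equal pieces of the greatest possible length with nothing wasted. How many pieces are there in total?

24

Piece length = gcd(247, 65).
247 = 13 × 19
65 = 5 × 13
gcd(247, 65) = 13.
Total pieces = 247/13 + 65/13 = 19 + 5 = 24.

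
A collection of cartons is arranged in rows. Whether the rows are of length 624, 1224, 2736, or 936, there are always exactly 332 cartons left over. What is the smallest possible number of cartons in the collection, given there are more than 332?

604988

N − 332 must be a common multiple of 624, 1224, 2736, and 936.
624 = 2^4 × 3 × 13
1224 = 2^3 × 3^2 × 17
2736 = 2^4 × 3^2 × 19
936 = 2^3 × 3^2 × 13
LCM(624, 1224, 2736, 936) = 2^4 × 3^2 × 13 × 17 × 19 = 604656.
Smallest N > 332 is LCM + 332 = 604656 + 332 = 604988.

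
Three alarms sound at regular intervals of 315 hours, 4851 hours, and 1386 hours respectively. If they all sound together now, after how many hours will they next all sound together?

The first simultaneous occurrence is after LCM of the individual periods.
315 = 3^2 × 5 × 7
4851 = 3^2 × 7^2 × 11
1386 = 2 × 3^2 × 7 × 11
LCM(315, 4851, 1386) = 2 × 3^2 × 5 × 7^2 × 11 = 48510.

48510 hours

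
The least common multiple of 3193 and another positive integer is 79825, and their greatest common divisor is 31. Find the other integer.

775

gcd × lcm = product of the two integers, so the other integer is (31 × 79825) / 3193 = 775.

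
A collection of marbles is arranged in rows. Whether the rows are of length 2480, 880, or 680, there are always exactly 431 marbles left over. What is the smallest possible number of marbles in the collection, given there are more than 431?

N − 431 must be a common multiple of 2480, 880, and 680.
2480 = 2^4 × 5 × 31
880 = 2^4 × 5 × 11
680 = 2^3 × 5 × 17
LCM(2480, 880, 680) = 2^4 × 5 × 11 × 17 × 31 = 463760.
Smallest N > 431 is LCM + 431 = 463760 + 431 = 464191.

464191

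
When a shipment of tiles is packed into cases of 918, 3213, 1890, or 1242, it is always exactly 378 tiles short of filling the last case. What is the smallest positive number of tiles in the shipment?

738612

Being 378 short of a full case of size k means N ≡ −378 (mod k), i.e. N + 378 is a multiple of each size.
918 = 2 × 3^3 × 17
3213 = 3^3 × 7 × 17
1890 = 2 × 3^3 × 5 × 7
1242 = 2 × 3^3 × 23
LCM(918, 3213, 1890, 1242) = 2 × 3^3 × 5 × 7 × 17 × 23 = 738990.
Smallest positive N is 738990 − 378 = 738612.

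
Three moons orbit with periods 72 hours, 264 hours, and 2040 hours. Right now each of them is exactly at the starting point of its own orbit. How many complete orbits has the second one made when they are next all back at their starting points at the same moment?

They are all back at their starting positions together after one LCM of the periods.
72 = 2^3 × 3^2
264 = 2^3 × 3 × 11
2040 = 2^3 × 3 × 5 × 17
LCM(72, 264, 2040) = 2^3 × 3^2 × 5 × 11 × 17 = 67320.
Orbits for period 264: 67320 / 264 = 255.

255 orbits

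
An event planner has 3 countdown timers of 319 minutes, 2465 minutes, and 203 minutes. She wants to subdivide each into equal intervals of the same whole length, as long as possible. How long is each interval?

29 minutes

The interval must divide each timer length; the longest such is the gcd.
319 = 11 × 29
2465 = 5 × 17 × 29
203 = 7 × 29
gcd(319, 2465, 203) = 29.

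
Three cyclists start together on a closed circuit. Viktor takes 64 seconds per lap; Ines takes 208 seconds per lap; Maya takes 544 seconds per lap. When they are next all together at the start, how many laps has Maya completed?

The first common completion time is the LCM of the periods.
64 = 2^6
208 = 2^4 × 13
544 = 2^5 × 17
LCM(64, 208, 544) = 2^6 × 13 × 17 = 14144.
Laps for period 544: 14144 / 544 = 26.

26 laps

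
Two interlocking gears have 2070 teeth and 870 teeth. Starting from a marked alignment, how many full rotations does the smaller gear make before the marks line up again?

69 rotations

The first common completion time is the LCM of the periods.
2070 = 2 × 3^2 × 5 × 23
870 = 2 × 3 × 5 × 29
LCM(2070, 870) = 2 × 3^2 × 5 × 23 × 29 = 60030.
Rotations for period 870: 60030 / 870 = 69.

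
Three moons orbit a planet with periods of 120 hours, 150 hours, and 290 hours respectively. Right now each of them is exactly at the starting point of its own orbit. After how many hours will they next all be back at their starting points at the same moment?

17400 hours

The first simultaneous occurrence is after LCM of the individual periods.
120 = 2^3 × 3 × 5
150 = 2 × 3 × 5^2
290 = 2 × 5 × 29
LCM(120, 150, 290) = 2^3 × 3 × 5^2 × 29 = 17400.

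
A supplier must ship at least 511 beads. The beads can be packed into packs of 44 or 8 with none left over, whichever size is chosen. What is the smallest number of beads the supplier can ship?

The number of beads must be a common multiple of 44 and 8, so a multiple of their LCM.
44 = 2^2 × 11
8 = 2^3
LCM(44, 8) = 2^3 × 11 = 88.
Smallest multiple of 88 that is ≥ 511: ⌈511/88⌉ × 88 = 6 × 88 = 528.

528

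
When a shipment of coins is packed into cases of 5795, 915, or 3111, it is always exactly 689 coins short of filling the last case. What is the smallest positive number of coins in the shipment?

294856

Being 689 short of a full case of size k means N ≡ −689 (mod k), i.e. N + 689 is a multiple of each size.
5795 = 5 × 19 × 61
915 = 3 × 5 × 61
3111 = 3 × 17 × 61
LCM(5795, 915, 3111) = 3 × 5 × 17 × 19 × 61 = 295545.
Smallest positive N is 295545 − 689 = 294856.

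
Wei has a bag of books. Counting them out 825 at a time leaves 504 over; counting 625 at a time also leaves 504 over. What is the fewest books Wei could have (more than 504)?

21129

N − 504 must be a common multiple of 825 and 625.
825 = 3 × 5^2 × 11
625 = 5^4
LCM(825, 625) = 3 × 5^4 × 11 = 20625.
Smallest N > 504 is LCM + 504 = 20625 + 504 = 21129.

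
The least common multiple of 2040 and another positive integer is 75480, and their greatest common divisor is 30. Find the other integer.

gcd × lcm = product of the two integers, so the other integer is (30 × 75480) / 2040 = 1110.

1110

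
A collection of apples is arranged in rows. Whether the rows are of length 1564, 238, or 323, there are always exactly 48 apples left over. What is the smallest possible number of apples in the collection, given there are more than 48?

N − 48 must be a common multiple of 1564, 238, and 323.
1564 = 2^2 × 17 × 23
238 = 2 × 7 × 17
323 = 17 × 19
LCM(1564, 238, 323) = 2^2 × 7 × 17 × 19 × 23 = 208012.
Smallest N > 48 is LCM + 48 = 208012 + 48 = 208060.

208060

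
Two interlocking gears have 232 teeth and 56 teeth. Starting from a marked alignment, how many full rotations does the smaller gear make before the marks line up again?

All finish a whole number of cycles simultaneously at t = LCM of the periods.
232 = 2^3 × 29
56 = 2^3 × 7
LCM(232, 56) = 2^3 × 7 × 29 = 1624.
Rotations for period 56: 1624 / 56 = 29.

29 rotations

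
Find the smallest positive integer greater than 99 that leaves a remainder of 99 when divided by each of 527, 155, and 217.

N − 99 must be a common multiple of 527, 155, and 217.
527 = 17 × 31
155 = 5 × 31
217 = 7 × 31
LCM(527, 155, 217) = 5 × 7 × 17 × 31 = 18445.
Smallest N > 99 is LCM + 99 = 18445 + 99 = 18544.

18544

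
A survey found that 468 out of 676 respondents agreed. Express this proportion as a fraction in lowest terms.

9/13

468 = 2^2 × 3^2 × 13
676 = 2^2 × 13^2
gcd(468, 676) = 2^2 × 13 = 52.
Divide numerator and denominator by 52: 468/676 = 9/13.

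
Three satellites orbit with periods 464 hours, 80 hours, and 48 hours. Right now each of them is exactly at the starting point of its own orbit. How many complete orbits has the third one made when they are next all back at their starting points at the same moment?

They are all back at their starting positions together after one LCM of the periods.
464 = 2^4 × 29
80 = 2^4 × 5
48 = 2^4 × 3
LCM(464, 80, 48) = 2^4 × 3 × 5 × 29 = 6960.
Orbits for period 48: 6960 / 48 = 145.

145 orbits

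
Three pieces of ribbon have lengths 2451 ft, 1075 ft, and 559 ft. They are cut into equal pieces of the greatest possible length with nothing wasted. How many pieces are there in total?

Piece length = gcd(2451, 1075, 559).
2451 = 3 × 19 × 43
1075 = 5^2 × 43
559 = 13 × 43
gcd(2451, 1075, 559) = 43.
Total pieces = 2451/43 + 1075/43 + 559/43 = 57 + 25 + 13 = 95.

95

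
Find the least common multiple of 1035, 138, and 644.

28980

1035 = 3^2 × 5 × 23
138 = 2 × 3 × 23
644 = 2^2 × 7 × 23
LCM(1035, 138, 644) = 2^2 × 3^2 × 5 × 7 × 23 = 28980.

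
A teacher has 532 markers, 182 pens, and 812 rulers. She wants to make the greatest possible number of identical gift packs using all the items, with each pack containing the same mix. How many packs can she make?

The pack count must divide each quantity, so the greatest is gcd(532, 182, 812).
532 = 2^2 × 7 × 19
182 = 2 × 7 × 13
812 = 2^2 × 7 × 29
gcd(532, 182, 812) = 2 × 7 = 14.

14 packs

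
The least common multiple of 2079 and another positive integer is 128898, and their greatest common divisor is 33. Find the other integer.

gcd × lcm = product of the two integers, so the other integer is (33 × 128898) / 2079 = 2046.

2046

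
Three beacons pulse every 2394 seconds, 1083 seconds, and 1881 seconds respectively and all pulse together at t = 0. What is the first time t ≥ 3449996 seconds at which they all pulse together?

3502422 seconds

Joint pulses occur at multiples of LCM(2394, 1083, 1881).
2394 = 2 × 3^2 × 7 × 19
1083 = 3 × 19^2
1881 = 3^2 × 11 × 19
LCM(2394, 1083, 1881) = 2 × 3^2 × 7 × 11 × 19^2 = 500346.
Smallest multiple of 500346 that is ≥ 3449996: ⌈3449996/500346⌉ × 500346 = 7 × 500346 = 3502422.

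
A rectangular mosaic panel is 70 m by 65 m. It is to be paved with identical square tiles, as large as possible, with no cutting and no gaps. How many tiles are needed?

Tile side = gcd(70, 65).
70 = 2 × 5 × 7
65 = 5 × 13
gcd(70, 65) = 5.
Tiles: (70/5) × (65/5) = 14 × 13 = 182.

182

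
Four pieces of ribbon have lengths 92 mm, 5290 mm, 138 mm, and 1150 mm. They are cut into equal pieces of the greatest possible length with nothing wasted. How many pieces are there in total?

145

Piece length = gcd(92, 5290, 138, 1150).
92 = 2^2 × 23
5290 = 2 × 5 × 23^2
138 = 2 × 3 × 23
1150 = 2 × 5^2 × 23
gcd(92, 5290, 138, 1150) = 2 × 23 = 46.
Total pieces = 92/46 + 5290/46 + 138/46 + 1150/46 = 2 + 115 + 3 + 25 = 145.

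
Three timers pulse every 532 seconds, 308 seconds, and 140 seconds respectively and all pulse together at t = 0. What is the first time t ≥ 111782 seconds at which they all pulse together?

117040 seconds

Joint pulses occur at multiples of LCM(532, 308, 140).
532 = 2^2 × 7 × 19
308 = 2^2 × 7 × 11
140 = 2^2 × 5 × 7
LCM(532, 308, 140) = 2^2 × 5 × 7 × 11 × 19 = 29260.
Smallest multiple of 29260 that is ≥ 111782: ⌈111782/29260⌉ × 29260 = 4 × 29260 = 117040.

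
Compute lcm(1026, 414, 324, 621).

141588

1026 = 2 × 3^3 × 19
414 = 2 × 3^2 × 23
324 = 2^2 × 3^4
621 = 3^3 × 23
LCM(1026, 414, 324, 621) = 2^2 × 3^4 × 19 × 23 = 141588.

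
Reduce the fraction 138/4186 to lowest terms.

138 = 2 × 3 × 23
4186 = 2 × 7 × 13 × 23
gcd(138, 4186) = 2 × 23 = 46.
Divide numerator and denominator by 46: 138/4186 = 3/91.

3/91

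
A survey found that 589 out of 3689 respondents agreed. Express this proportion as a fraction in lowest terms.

19/119

589 = 19 × 31
3689 = 7 × 17 × 31
gcd(589, 3689) = 31.
Divide numerator and denominator by 31: 589/3689 = 19/119.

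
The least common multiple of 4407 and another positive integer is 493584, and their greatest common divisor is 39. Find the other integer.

gcd × lcm = product of the two integers, so the other integer is (39 × 493584) / 4407 = 4368.

4368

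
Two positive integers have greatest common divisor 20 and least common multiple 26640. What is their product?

532800

For any two positive integers, gcd × lcm = product = 20 × 26640 = 532800.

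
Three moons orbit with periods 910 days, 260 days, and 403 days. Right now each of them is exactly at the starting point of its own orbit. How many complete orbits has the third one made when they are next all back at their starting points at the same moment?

They are all back at their starting positions together after one LCM of the periods.
910 = 2 × 5 × 7 × 13
260 = 2^2 × 5 × 13
403 = 13 × 31
LCM(910, 260, 403) = 2^2 × 5 × 7 × 13 × 31 = 56420.
Orbits for period 403: 56420 / 403 = 140.

140 orbits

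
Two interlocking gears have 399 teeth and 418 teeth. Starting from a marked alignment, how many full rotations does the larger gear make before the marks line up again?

21 rotations

They are all back at their starting positions together after one LCM of the periods.
399 = 3 × 7 × 19
418 = 2 × 11 × 19
LCM(399, 418) = 2 × 3 × 7 × 11 × 19 = 8778.
Rotations for period 418: 8778 / 418 = 21.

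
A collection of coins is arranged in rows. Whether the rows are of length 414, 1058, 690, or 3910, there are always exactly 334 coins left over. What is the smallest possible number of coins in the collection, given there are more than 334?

809704

N − 334 must be a common multiple of 414, 1058, 690, and 3910.
414 = 2 × 3^2 × 23
1058 = 2 × 23^2
690 = 2 × 3 × 5 × 23
3910 = 2 × 5 × 17 × 23
LCM(414, 1058, 690, 3910) = 2 × 3^2 × 5 × 17 × 23^2 = 809370.
Smallest N > 334 is LCM + 334 = 809370 + 334 = 809704.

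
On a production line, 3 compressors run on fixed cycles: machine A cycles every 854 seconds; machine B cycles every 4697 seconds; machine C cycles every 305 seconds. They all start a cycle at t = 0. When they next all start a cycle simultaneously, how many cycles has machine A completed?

The first common completion time is the LCM of the periods.
854 = 2 × 7 × 61
4697 = 7 × 11 × 61
305 = 5 × 61
LCM(854, 4697, 305) = 2 × 5 × 7 × 11 × 61 = 46970.
Cycles for period 854: 46970 / 854 = 55.

55 cycles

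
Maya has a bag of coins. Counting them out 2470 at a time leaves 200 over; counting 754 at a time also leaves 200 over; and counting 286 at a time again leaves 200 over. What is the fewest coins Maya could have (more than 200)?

788130

N − 200 must be a common multiple of 2470, 754, and 286.
2470 = 2 × 5 × 13 × 19
754 = 2 × 13 × 29
286 = 2 × 11 × 13
LCM(2470, 754, 286) = 2 × 5 × 11 × 13 × 19 × 29 = 787930.
Smallest N > 200 is LCM + 200 = 787930 + 200 = 788130.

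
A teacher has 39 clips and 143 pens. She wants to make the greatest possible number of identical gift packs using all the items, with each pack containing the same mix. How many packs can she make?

The pack count must divide each quantity, so the greatest is gcd(39, 143).
39 = 3 × 13
143 = 11 × 13
gcd(39, 143) = 13.

13 packs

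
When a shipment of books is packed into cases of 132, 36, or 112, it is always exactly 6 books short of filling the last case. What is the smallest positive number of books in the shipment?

11082

Being 6 short of a full case of size k means N ≡ −6 (mod k), i.e. N + 6 is a multiple of each size.
132 = 2^2 × 3 × 11
36 = 2^2 × 3^2
112 = 2^4 × 7
LCM(132, 36, 112) = 2^4 × 3^2 × 7 × 11 = 11088.
Smallest positive N is 11088 − 6 = 11082.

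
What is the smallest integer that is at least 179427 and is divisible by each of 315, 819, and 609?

The integer must be a common multiple of 315, 819, and 609, so a multiple of their LCM.
315 = 3^2 × 5 × 7
819 = 3^2 × 7 × 13
609 = 3 × 7 × 29
LCM(315, 819, 609) = 3^2 × 5 × 7 × 13 × 29 = 118755.
Smallest multiple of 118755 that is ≥ 179427: ⌈179427/118755⌉ × 118755 = 2 × 118755 = 237510.

237510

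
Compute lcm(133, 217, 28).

16492

133 = 7 × 19
217 = 7 × 31
28 = 2^2 × 7
LCM(133, 217, 28) = 2^2 × 7 × 19 × 31 = 16492.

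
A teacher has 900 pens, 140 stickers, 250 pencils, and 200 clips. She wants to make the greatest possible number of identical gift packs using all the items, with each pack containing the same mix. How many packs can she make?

10 packs

The pack count must divide each quantity, so the greatest is gcd(900, 140, 250, 200).
900 = 2^2 × 3^2 × 5^2
140 = 2^2 × 5 × 7
250 = 2 × 5^3
200 = 2^3 × 5^2
gcd(900, 140, 250, 200) = 2 × 5 = 10.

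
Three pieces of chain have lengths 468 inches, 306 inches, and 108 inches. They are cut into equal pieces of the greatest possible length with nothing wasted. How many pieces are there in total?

49

Piece length = gcd(468, 306, 108).
468 = 2^2 × 3^2 × 13
306 = 2 × 3^2 × 17
108 = 2^2 × 3^3
gcd(468, 306, 108) = 2 × 3^2 = 18.
Total pieces = 468/18 + 306/18 + 108/18 = 26 + 17 + 6 = 49.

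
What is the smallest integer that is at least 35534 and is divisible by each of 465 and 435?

The integer must be a common multiple of 465 and 435, so a multiple of their LCM.
465 = 3 × 5 × 31
435 = 3 × 5 × 29
LCM(465, 435) = 3 × 5 × 29 × 31 = 13485.
Smallest multiple of 13485 that is ≥ 35534: ⌈35534/13485⌉ × 13485 = 3 × 13485 = 40455.

40455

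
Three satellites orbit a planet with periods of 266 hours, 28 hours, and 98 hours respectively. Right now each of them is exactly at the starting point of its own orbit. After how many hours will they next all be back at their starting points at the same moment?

3724 hours

We need the least common multiple of the intervals.
266 = 2 × 7 × 19
28 = 2^2 × 7
98 = 2 × 7^2
LCM(266, 28, 98) = 2^2 × 7^2 × 19 = 3724.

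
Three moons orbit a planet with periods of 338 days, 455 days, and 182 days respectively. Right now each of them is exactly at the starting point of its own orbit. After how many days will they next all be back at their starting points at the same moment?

11830 days

They coincide at every common multiple of the periods; the first is the LCM.
338 = 2 × 13^2
455 = 5 × 7 × 13
182 = 2 × 7 × 13
LCM(338, 455, 182) = 2 × 5 × 7 × 13^2 = 11830.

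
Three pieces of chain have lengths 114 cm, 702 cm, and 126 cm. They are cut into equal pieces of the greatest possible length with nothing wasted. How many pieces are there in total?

Piece length = gcd(114, 702, 126).
114 = 2 × 3 × 19
702 = 2 × 3^3 × 13
126 = 2 × 3^2 × 7
gcd(114, 702, 126) = 2 × 3 = 6.
Total pieces = 114/6 + 702/6 + 126/6 = 19 + 117 + 21 = 157.

157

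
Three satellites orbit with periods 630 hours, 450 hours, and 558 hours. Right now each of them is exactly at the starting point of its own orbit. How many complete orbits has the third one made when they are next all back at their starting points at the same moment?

175 orbits

All finish a whole number of cycles simultaneously at t = LCM of the periods.
630 = 2 × 3^2 × 5 × 7
450 = 2 × 3^2 × 5^2
558 = 2 × 3^2 × 31
LCM(630, 450, 558) = 2 × 3^2 × 5^2 × 7 × 31 = 97650.
Orbits for period 558: 97650 / 558 = 175.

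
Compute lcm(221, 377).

6409

221 = 13 × 17
377 = 13 × 29
LCM(221, 377) = 13 × 17 × 29 = 6409.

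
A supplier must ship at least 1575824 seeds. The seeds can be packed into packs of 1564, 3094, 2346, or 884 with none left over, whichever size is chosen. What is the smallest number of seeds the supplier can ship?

1707888

The number of seeds must be a common multiple of 1564, 3094, 2346, and 884, so a multiple of their LCM.
1564 = 2^2 × 17 × 23
3094 = 2 × 7 × 13 × 17
2346 = 2 × 3 × 17 × 23
884 = 2^2 × 13 × 17
LCM(1564, 3094, 2346, 884) = 2^2 × 3 × 7 × 13 × 17 × 23 = 426972.
Smallest multiple of 426972 that is ≥ 1575824: ⌈1575824/426972⌉ × 426972 = 4 × 426972 = 1707888.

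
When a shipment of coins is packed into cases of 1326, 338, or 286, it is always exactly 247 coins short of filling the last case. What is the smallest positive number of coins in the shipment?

189371

Being 247 short of a full case of size k means N ≡ −247 (mod k), i.e. N + 247 is a multiple of each size.
1326 = 2 × 3 × 13 × 17
338 = 2 × 13^2
286 = 2 × 11 × 13
LCM(1326, 338, 286) = 2 × 3 × 11 × 13^2 × 17 = 189618.
Smallest positive N is 189618 − 247 = 189371.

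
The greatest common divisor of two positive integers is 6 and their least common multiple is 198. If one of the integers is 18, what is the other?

For two integers, gcd × lcm = product, so the other is (6 × 198) / 18 = 1188 / 18 = 66.

66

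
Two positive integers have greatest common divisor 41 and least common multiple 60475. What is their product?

2479475

For any two positive integers, gcd × lcm = product = 41 × 60475 = 2479475.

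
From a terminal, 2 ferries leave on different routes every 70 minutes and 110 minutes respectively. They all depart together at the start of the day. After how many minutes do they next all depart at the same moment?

The first simultaneous occurrence is after LCM of the individual periods.
70 = 2 × 5 × 7
110 = 2 × 5 × 11
LCM(70, 110) = 2 × 5 × 7 × 11 = 770.

770 minutes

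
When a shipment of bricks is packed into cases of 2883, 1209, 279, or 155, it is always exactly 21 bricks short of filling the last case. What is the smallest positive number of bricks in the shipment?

562164

Being 21 short of a full case of size k means N ≡ −21 (mod k), i.e. N + 21 is a multiple of each size.
2883 = 3 × 31^2
1209 = 3 × 13 × 31
279 = 3^2 × 31
155 = 5 × 31
LCM(2883, 1209, 279, 155) = 3^2 × 5 × 13 × 31^2 = 562185.
Smallest positive N is 562185 − 21 = 562164.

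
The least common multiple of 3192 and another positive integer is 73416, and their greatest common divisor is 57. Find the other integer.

1311

gcd × lcm = product of the two integers, so the other integer is (57 × 73416) / 3192 = 1311.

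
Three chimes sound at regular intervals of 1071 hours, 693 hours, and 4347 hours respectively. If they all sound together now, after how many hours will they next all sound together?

812889 hours

The first simultaneous occurrence is after LCM of the individual periods.
1071 = 3^2 × 7 × 17
693 = 3^2 × 7 × 11
4347 = 3^3 × 7 × 23
LCM(1071, 693, 4347) = 3^3 × 7 × 11 × 17 × 23 = 812889.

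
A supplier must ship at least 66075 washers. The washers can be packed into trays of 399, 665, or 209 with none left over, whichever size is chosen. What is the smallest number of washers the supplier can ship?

The number of washers must be a common multiple of 399, 665, and 209, so a multiple of their LCM.
399 = 3 × 7 × 19
665 = 5 × 7 × 19
209 = 11 × 19
LCM(399, 665, 209) = 3 × 5 × 7 × 11 × 19 = 21945.
Smallest multiple of 21945 that is ≥ 66075: ⌈66075/21945⌉ × 21945 = 4 × 21945 = 87780.

87780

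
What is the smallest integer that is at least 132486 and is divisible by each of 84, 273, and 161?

The integer must be a common multiple of 84, 273, and 161, so a multiple of their LCM.
84 = 2^2 × 3 × 7
273 = 3 × 7 × 13
161 = 7 × 23
LCM(84, 273, 161) = 2^2 × 3 × 7 × 13 × 23 = 25116.
Smallest multiple of 25116 that is ≥ 132486: ⌈132486/25116⌉ × 25116 = 6 × 25116 = 150696.

150696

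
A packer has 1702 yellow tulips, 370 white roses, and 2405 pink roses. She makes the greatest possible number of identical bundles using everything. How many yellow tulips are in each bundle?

Number of bundles = gcd(1702, 370, 2405).
1702 = 2 × 23 × 37
370 = 2 × 5 × 37
2405 = 5 × 13 × 37
gcd(1702, 370, 2405) = 37.
yellow tulips per bundle = 1702 / 37 = 46.

46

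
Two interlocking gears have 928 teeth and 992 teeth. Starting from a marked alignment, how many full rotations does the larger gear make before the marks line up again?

29 rotations

All finish a whole number of cycles simultaneously at t = LCM of the periods.
928 = 2^5 × 29
992 = 2^5 × 31
LCM(928, 992) = 2^5 × 29 × 31 = 28768.
Rotations for period 992: 28768 / 992 = 29.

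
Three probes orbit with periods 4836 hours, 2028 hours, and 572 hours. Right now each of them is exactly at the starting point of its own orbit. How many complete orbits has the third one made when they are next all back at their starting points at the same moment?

1209 orbits

All finish a whole number of cycles simultaneously at t = LCM of the periods.
4836 = 2^2 × 3 × 13 × 31
2028 = 2^2 × 3 × 13^2
572 = 2^2 × 11 × 13
LCM(4836, 2028, 572) = 2^2 × 3 × 11 × 13^2 × 31 = 691548.
Orbits for period 572: 691548 / 572 = 1209.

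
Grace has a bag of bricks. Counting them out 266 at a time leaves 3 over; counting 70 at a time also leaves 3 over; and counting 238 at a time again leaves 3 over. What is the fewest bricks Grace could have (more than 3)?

N − 3 must be a common multiple of 266, 70, and 238.
266 = 2 × 7 × 19
70 = 2 × 5 × 7
238 = 2 × 7 × 17
LCM(266, 70, 238) = 2 × 5 × 7 × 17 × 19 = 22610.
Smallest N > 3 is LCM + 3 = 22610 + 3 = 22613.

22613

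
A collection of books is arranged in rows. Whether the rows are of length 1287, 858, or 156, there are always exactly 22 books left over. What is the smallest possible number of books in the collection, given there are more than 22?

N − 22 must be a common multiple of 1287, 858, and 156.
1287 = 3^2 × 11 × 13
858 = 2 × 3 × 11 × 13
156 = 2^2 × 3 × 13
LCM(1287, 858, 156) = 2^2 × 3^2 × 11 × 13 = 5148.
Smallest N > 22 is LCM + 22 = 5148 + 22 = 5170.

5170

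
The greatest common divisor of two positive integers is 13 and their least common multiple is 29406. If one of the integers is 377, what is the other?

For two integers, gcd × lcm = product, so the other is (13 × 29406) / 377 = 382278 / 377 = 1014.

1014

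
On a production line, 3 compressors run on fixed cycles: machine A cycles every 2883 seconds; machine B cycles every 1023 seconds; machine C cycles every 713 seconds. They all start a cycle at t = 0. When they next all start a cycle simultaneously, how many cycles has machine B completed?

The first common completion time is the LCM of the periods.
2883 = 3 × 31^2
1023 = 3 × 11 × 31
713 = 23 × 31
LCM(2883, 1023, 713) = 3 × 11 × 23 × 31^2 = 729399.
Cycles for period 1023: 729399 / 1023 = 713.

713 cycles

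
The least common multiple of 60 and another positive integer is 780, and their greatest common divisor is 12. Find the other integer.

156

gcd × lcm = product of the two integers, so the other integer is (12 × 780) / 60 = 156.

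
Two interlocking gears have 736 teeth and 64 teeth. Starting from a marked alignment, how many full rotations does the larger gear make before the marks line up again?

They are all back at their starting positions together after one LCM of the periods.
736 = 2^5 × 23
64 = 2^6
LCM(736, 64) = 2^6 × 23 = 1472.
Rotations for period 736: 1472 / 736 = 2.

2 rotations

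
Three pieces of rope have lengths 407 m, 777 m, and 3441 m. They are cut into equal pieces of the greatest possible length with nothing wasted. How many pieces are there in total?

125

Piece length = gcd(407, 777, 3441).
407 = 11 × 37
777 = 3 × 7 × 37
3441 = 3 × 31 × 37
gcd(407, 777, 3441) = 37.
Total pieces = 407/37 + 777/37 + 3441/37 = 11 + 21 + 93 = 125.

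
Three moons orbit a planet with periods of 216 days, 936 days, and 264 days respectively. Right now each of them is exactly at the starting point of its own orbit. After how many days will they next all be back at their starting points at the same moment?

We need the least common multiple of the intervals.
216 = 2^3 × 3^3
936 = 2^3 × 3^2 × 13
264 = 2^3 × 3 × 11
LCM(216, 936, 264) = 2^3 × 3^3 × 11 × 13 = 30888.

30888 days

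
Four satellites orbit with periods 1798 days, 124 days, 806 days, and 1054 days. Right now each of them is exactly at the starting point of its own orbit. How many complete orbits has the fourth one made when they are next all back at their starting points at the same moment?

They are all back at their starting positions together after one LCM of the periods.
1798 = 2 × 29 × 31
124 = 2^2 × 31
806 = 2 × 13 × 31
1054 = 2 × 17 × 31
LCM(1798, 124, 806, 1054) = 2^2 × 13 × 17 × 29 × 31 = 794716.
Orbits for period 1054: 794716 / 1054 = 754.

754 orbits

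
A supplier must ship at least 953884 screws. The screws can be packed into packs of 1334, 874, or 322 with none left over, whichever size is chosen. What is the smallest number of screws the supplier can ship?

The number of screws must be a common multiple of 1334, 874, and 322, so a multiple of their LCM.
1334 = 2 × 23 × 29
874 = 2 × 19 × 23
322 = 2 × 7 × 23
LCM(1334, 874, 322) = 2 × 7 × 19 × 23 × 29 = 177422.
Smallest multiple of 177422 that is ≥ 953884: ⌈953884/177422⌉ × 177422 = 6 × 177422 = 1064532.

1064532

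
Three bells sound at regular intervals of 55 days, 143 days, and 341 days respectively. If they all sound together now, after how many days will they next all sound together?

They coincide at every common multiple of the periods; the first is the LCM.
55 = 5 × 11
143 = 11 × 13
341 = 11 × 31
LCM(55, 143, 341) = 5 × 11 × 13 × 31 = 22165.

22165 days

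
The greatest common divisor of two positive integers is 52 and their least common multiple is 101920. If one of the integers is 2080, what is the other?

2548

For two integers, gcd × lcm = product, so the other is (52 × 101920) / 2080 = 5299840 / 2080 = 2548.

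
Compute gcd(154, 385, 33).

154 = 2 × 7 × 11
385 = 5 × 7 × 11
33 = 3 × 11
gcd(154, 385, 33) = 11.

11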